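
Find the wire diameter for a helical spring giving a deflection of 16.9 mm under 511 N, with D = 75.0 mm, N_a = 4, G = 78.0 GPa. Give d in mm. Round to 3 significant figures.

8.51 mm

Required rate k = F/δ = 511/16.9 = 30.237 N/mm
d = (8D³N_a·k / G)^(1/4) = (8·75.0³·4·30.237 / (78.0×10³))^0.25
  = (5233.3)^0.25 = 8.5054 mm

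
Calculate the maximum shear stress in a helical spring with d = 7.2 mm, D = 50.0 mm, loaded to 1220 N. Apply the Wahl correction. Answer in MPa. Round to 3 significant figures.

506 MPa

Spring index C = D/d = 50.0/7.2 = 6.9444
K_W = (4C−1)/(4C−4) + 0.615/C = 26.778/23.778 + 0.0886 = 1.2147
τ₀ = 8FD/(πd³) = 8·1220·50.0/(π·7.2³) = 488000/1172.6 = 416.17 MPa
τ_max = K·τ₀ = 1.2147 × 416.17 = 505.54 MPa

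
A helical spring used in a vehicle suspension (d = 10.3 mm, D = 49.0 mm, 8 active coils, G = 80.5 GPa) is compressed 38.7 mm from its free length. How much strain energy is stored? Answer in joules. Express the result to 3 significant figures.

k = Gd⁴/(8D³N_a) = (80.5×10³)(10.3⁴)/(8·49.0³·8) = 120.33 N/mm
U = ½kδ² = 0.5 × 120.33 × 38.7² = 90109 N·mm = 90.109 J

90.1 J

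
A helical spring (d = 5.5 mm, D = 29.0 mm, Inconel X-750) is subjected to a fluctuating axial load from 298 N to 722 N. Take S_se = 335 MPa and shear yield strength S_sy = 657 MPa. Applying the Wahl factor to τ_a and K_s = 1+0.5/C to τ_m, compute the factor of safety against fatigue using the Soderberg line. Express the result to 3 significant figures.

1.35

C = D/d = 29.0/5.5 = 5.2727; K_W = (4C−1)/(4C−4)+0.615/C = 1.2922; K_s = 1+0.5/C = 1.0948
F_a = (F_max−F_min)/2 = 212 N; F_m = (F_max+F_min)/2 = 510 N
τ_a = K_W·8F_aD/(πd³) = 1.2922 × 94.099 = 121.59 MPa
τ_m = K_s·8F_mD/(πd³) = 1.0948 × 226.37 = 247.84 MPa
Soderberg: 1/n_f = τ_a/S_se + τ_m/S_sy = 121.59/335 + 247.84/657 = 0.36296 + 0.37723 = 0.74019
n_f = 1/0.74019 = 1.351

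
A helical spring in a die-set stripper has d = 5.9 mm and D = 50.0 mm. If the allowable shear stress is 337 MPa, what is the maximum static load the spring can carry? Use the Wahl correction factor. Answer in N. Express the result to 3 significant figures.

C = D/d = 50.0/5.9 = 8.4746
K_W = (4C−1)/(4C−4) + 0.615/C = 32.898/29.898 + 0.0726 = 1.1729
τ_max = K·8FD/(πd³) → F_max = τ_allow·πd³/(8DK)
F_max = 337·π·5.9³/(8·50.0·1.1729) = 2.1744e+05/469.16 = 463.46 N

463 N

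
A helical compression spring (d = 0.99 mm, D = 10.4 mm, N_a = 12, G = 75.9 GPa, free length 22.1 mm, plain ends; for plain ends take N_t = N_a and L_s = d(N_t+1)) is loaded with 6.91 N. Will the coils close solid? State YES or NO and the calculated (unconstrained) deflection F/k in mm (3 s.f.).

YES, δ = 10.2 mm

k = Gd⁴/(8D³N_a) = (75.9×10³)(0.99⁴)/(8·10.4³·12) = 0.67517 N/mm
N_t = 12; L_s = 0.99·13 = 12.87 mm; δ_solid = L₀ − L_s = 22.1 − 12.87 = 9.23 mm
δ = F/k = 6.91/0.67517 = 10.235 mm
δ ≥ δ_solid → spring goes solid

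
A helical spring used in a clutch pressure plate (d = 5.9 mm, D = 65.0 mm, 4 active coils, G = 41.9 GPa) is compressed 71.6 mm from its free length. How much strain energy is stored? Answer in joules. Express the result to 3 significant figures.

k = Gd⁴/(8D³N_a) = (41.9×10³)(5.9⁴)/(8·65.0³·4) = 5.7774 N/mm
U = ½kδ² = 0.5 × 5.7774 × 71.6² = 14809 N·mm = 14.809 J

14.8 J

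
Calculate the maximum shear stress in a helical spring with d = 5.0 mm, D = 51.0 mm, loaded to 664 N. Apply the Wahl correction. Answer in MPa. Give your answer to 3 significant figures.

788 MPa

Spring index C = D/d = 51.0/5.0 = 10.2000
K_W = (4C−1)/(4C−4) + 0.615/C = 39.800/36.800 + 0.0603 = 1.1418
τ₀ = 8FD/(πd³) = 8·664·51.0/(π·5.0³) = 270912/392.7 = 689.87 MPa
τ_max = K·τ₀ = 1.1418 × 689.87 = 787.71 MPa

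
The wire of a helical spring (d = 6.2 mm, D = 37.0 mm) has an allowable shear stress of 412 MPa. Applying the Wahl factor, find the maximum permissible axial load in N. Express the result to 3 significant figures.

C = D/d = 37.0/6.2 = 5.9677
K_W = (4C−1)/(4C−4) + 0.615/C = 22.871/19.871 + 0.1031 = 1.2540
τ_max = K·8FD/(πd³) → F_max = τ_allow·πd³/(8DK)
F_max = 412·π·6.2³/(8·37.0·1.2540) = 3.0848e+05/371.19 = 831.04 N

831 N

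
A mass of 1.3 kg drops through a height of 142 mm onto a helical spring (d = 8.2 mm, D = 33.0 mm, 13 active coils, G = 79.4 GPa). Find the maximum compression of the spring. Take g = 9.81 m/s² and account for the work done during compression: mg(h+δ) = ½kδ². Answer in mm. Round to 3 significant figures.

k = Gd⁴/(8D³N_a) = (79.4×10³)(8.2⁴)/(8·33.0³·13) = 96.051 N/mm
W = mg = 1.3 × 9.81 = 12.753 N
½kδ² − Wδ − Wh = 0 → δ = (W + √(W² + 2kWh))/k
δ = (12.753 + √(162.64 + 347882))/96.051 = (12.753 + 589.95)/96.051 = 6.2749 mm

6.27 mm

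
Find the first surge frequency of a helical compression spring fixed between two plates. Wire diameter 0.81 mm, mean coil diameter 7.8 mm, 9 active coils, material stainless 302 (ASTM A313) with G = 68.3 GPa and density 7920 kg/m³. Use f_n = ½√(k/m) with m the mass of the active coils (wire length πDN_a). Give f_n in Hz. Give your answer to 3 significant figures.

489 Hz

k = Gd⁴/(8D³N_a) = (68.3×10³)(0.81⁴)/(8·7.8³·9) = 0.86049 N/mm = 860.49 N/m
Wire length L = πDN_a = π·7.8·9 = 220.54 mm
m = ρ·(πd²/4)·L = 7920 × 0.5153×10⁻⁶ m² × 0.22054 m = 0.00090006 kg
f_n = ½√(k/m) = 0.5·√(860.49/0.00090006) = 0.5·√(9.5603e+05) = 488.88 Hz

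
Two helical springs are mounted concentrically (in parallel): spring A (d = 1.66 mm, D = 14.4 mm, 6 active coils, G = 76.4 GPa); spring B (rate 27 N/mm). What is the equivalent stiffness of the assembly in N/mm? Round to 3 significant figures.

k_A = Gd⁴/(8D³N_a) = (76.4×10³)(1.66⁴)/(8·14.4³·6) = 4.0476 N/mm
Parallel: k_eq = 4.0476 + 27 = 31.048 N/mm

31.0 N/mm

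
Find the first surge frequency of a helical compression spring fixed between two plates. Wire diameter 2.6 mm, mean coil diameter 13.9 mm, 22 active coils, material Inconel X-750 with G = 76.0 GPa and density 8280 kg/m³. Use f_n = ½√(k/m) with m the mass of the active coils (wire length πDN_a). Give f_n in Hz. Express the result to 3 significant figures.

209 Hz

k = Gd⁴/(8D³N_a) = (76.0×10³)(2.6⁴)/(8·13.9³·22) = 7.3477 N/mm = 7347.7 N/m
Wire length L = πDN_a = π·13.9·22 = 960.7 mm
m = ρ·(πd²/4)·L = 8280 × 5.3093×10⁻⁶ m² × 0.9607 m = 0.042233 kg
f_n = ½√(k/m) = 0.5·√(7347.7/0.042233) = 0.5·√(1.7398e+05) = 208.55 Hz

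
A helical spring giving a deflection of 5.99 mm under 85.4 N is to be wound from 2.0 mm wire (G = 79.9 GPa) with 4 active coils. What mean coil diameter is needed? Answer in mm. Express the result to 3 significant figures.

Required rate k = F/δ = 85.4/5.99 = 14.257 N/mm
D = (Gd⁴/(8N_a·k))^(1/3) = (79.9×10³·2.0⁴/(8·4·14.257))^(1/3)
  = (2802.11)^(1/3) = 14.0981 mm

14.1 mm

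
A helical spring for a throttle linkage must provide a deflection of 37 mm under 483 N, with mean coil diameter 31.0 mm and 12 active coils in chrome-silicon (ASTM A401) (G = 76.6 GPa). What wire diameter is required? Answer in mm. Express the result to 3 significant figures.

4.70 mm

Required rate k = F/δ = 483/37 = 13.054 N/mm
d = (8D³N_a·k / G)^(1/4) = (8·31.0³·12·13.054 / (76.6×10³))^0.25
  = (487.39)^0.25 = 4.6986 mm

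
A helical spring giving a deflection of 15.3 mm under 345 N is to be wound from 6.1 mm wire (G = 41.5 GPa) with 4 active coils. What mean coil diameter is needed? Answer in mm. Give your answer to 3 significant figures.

Required rate k = F/δ = 345/15.3 = 22.549 N/mm
D = (Gd⁴/(8N_a·k))^(1/3) = (41.5×10³·6.1⁴/(8·4·22.549))^(1/3)
  = (79632.4)^(1/3) = 43.0226 mm

43.0 mm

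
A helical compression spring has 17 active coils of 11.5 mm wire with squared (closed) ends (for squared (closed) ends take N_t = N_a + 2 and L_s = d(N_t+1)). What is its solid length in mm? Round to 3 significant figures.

squared (closed) ends: N_t = N_a + 2 = 17 + 2 = 19
L_s = d·(N_t+1) = 11.5 × 20 = 230 mm

230 mm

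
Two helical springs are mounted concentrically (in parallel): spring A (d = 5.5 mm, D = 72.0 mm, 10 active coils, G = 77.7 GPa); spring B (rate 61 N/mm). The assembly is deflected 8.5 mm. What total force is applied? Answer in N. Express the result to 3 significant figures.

539 N

k_A = Gd⁴/(8D³N_a) = (77.7×10³)(5.5⁴)/(8·72.0³·10) = 2.3811 N/mm
Parallel: k_eq = 2.3811 + 61 = 63.381 N/mm
F = k_eq·δ = 63.381·8.5 = 538.74 N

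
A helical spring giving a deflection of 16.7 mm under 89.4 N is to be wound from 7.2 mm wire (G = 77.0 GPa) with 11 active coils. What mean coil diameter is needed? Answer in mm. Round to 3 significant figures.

Required rate k = F/δ = 89.4/16.7 = 5.3533 N/mm
D = (Gd⁴/(8N_a·k))^(1/3) = (77.0×10³·7.2⁴/(8·11·5.3533))^(1/3)
  = (439255)^(1/3) = 76.0161 mm

76.0 mm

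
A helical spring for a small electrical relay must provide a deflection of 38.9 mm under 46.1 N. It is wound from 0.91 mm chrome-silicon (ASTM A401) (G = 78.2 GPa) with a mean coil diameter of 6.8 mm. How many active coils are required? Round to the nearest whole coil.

18

Required rate k = F/δ = 46.1/38.9 = 1.1851 N/mm
N_a = Gd⁴/(8D³k) = (78.2×10³ × 0.91⁴)/(8 × 6.8³ × 1.1851)
    = 53625.6 / 2981.04 = 17.99 → 18 coils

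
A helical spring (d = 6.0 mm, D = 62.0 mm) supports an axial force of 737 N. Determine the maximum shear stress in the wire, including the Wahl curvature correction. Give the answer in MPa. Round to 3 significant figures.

Spring index C = D/d = 62.0/6.0 = 10.3333
K_W = (4C−1)/(4C−4) + 0.615/C = 40.333/37.333 + 0.0595 = 1.1399
τ₀ = 8FD/(πd³) = 8·737·62.0/(π·6.0³) = 365552/678.58 = 538.7 MPa
τ_max = K·τ₀ = 1.1399 × 538.7 = 614.05 MPa

614 MPa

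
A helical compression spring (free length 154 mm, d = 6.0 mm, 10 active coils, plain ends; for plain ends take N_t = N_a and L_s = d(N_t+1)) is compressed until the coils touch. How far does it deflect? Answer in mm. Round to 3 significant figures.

88.0 mm

N_t = 10; L_s = 6.0·11 = 66 mm
δ_solid = L₀ − L_s = 154 − 66 = 88 mm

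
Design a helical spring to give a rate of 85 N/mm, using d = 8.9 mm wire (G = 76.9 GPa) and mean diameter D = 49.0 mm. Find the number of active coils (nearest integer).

N_a = Gd⁴/(8D³k) = (76.9×10³ × 8.9⁴)/(8 × 49.0³ × 85)
    = 4.82488e+08 / 8.00013e+07 = 6.031 → 6 coils

6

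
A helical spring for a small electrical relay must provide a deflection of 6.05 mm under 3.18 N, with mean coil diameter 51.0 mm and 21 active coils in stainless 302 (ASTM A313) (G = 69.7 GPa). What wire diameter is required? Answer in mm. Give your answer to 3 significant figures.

3.60 mm

Required rate k = F/δ = 3.18/6.05 = 0.52562 N/mm
d = (8D³N_a·k / G)^(1/4) = (8·51.0³·21·0.52562 / (69.7×10³))^0.25
  = (168.06)^0.25 = 3.6005 mm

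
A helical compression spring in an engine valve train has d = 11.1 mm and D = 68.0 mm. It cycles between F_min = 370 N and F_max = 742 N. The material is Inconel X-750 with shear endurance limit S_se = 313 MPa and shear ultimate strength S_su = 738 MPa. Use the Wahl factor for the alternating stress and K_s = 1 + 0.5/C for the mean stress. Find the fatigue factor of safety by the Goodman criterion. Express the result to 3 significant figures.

C = D/d = 68.0/11.1 = 6.1261; K_W = (4C−1)/(4C−4)+0.615/C = 1.2467; K_s = 1+0.5/C = 1.0816
F_a = (F_max−F_min)/2 = 186 N; F_m = (F_max+F_min)/2 = 556 N
τ_a = K_W·8F_aD/(πd³) = 1.2467 × 23.55 = 29.36 MPa
τ_m = K_s·8F_mD/(πd³) = 1.0816 × 70.397 = 76.143 MPa
Goodman: 1/n_f = τ_a/S_se + τ_m/S_su = 29.36/313 + 76.143/738 = 0.09380 + 0.10317 = 0.19698
n_f = 1/0.19698 = 5.077

5.08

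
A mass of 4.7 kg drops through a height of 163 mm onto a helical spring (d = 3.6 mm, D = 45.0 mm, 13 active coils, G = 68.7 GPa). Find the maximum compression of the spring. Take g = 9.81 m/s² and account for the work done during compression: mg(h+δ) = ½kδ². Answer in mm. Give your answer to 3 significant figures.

k = Gd⁴/(8D³N_a) = (68.7×10³)(3.6⁴)/(8·45.0³·13) = 1.2176 N/mm
W = mg = 4.7 × 9.81 = 46.107 N
½kδ² − Wδ − Wh = 0 → δ = (W + √(W² + 2kWh))/k
δ = (46.107 + √(2125.9 + 18301.2))/1.2176 = (46.107 + 142.92)/1.2176 = 155.25 mm

155 mm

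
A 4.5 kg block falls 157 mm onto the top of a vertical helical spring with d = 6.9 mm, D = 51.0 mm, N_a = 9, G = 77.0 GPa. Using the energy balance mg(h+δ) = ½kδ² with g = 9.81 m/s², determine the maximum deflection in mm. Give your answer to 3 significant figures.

k = Gd⁴/(8D³N_a) = (77.0×10³)(6.9⁴)/(8·51.0³·9) = 18.274 N/mm
W = mg = 4.5 × 9.81 = 44.145 N
½kδ² − Wδ − Wh = 0 → δ = (W + √(W² + 2kWh))/k
δ = (44.145 + √(1948.8 + 253312))/18.274 = (44.145 + 505.23)/18.274 = 30.063 mm

30.1 mm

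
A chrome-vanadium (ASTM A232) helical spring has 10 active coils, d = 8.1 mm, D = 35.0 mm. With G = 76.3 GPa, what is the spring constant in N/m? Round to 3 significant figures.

95800 N/m

k = Gd⁴/(8D³N_a) = (76.3×10³ × 8.1⁴) / (8 × 35.0³ × 10)
  = 3.28446e+08 / 3.43e+06 = 95.757 N/mm = 95757 N/m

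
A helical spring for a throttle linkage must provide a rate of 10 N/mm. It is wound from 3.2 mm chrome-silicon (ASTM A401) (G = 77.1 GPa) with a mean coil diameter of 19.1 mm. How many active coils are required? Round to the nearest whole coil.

N_a = Gd⁴/(8D³k) = (77.1×10³ × 3.2⁴)/(8 × 19.1³ × 10)
    = 8.08452e+06 / 557430 = 14.5 → 15 coils

15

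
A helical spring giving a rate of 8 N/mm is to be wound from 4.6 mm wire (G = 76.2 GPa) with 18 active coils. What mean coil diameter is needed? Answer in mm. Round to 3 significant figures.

D = (Gd⁴/(8N_a·k))^(1/3) = (76.2×10³·4.6⁴/(8·18·8))^(1/3)
  = (29616.5)^(1/3) = 30.9394 mm

30.9 mm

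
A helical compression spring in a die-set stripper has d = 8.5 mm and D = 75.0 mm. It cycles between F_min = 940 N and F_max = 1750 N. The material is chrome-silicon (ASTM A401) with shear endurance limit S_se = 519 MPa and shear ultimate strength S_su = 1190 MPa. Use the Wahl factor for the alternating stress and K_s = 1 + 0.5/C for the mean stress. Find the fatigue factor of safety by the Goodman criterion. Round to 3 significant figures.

1.53

C = D/d = 75.0/8.5 = 8.8235; K_W = (4C−1)/(4C−4)+0.615/C = 1.1656; K_s = 1+0.5/C = 1.0567
F_a = (F_max−F_min)/2 = 405 N; F_m = (F_max+F_min)/2 = 1345 N
τ_a = K_W·8F_aD/(πd³) = 1.1656 × 125.95 = 146.8 MPa
τ_m = K_s·8F_mD/(πd³) = 1.0567 × 418.28 = 441.98 MPa
Goodman: 1/n_f = τ_a/S_se + τ_m/S_su = 146.8/519 + 441.98/1190 = 0.28286 + 0.37141 = 0.65427
n_f = 1/0.65427 = 1.528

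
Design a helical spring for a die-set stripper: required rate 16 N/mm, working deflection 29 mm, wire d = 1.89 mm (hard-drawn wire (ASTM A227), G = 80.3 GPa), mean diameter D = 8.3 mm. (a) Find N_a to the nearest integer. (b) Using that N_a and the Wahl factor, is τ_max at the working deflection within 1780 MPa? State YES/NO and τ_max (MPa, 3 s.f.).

(a) 14 coils; (b) NO, τ_max = 1980 MPa

N_a = Gd⁴/(8D³k) = (80.3×10³)(1.89⁴)/(8·8.3³·16) = 14 → N_a = 14
Actual rate k = Gd⁴/(8D³·14) = 16 N/mm
Working load F = kδ = 16·29 = 463.99 N
C = 8.3/1.89 = 4.3915; K_W = (4C−1)/(4C−4)+0.615/C = 1.3612
τ_max = K_W·8FD/(πd³) = 1.3612·1452.6 = 1977.2 MPa
τ_max > 1780 MPa → exceeds allowable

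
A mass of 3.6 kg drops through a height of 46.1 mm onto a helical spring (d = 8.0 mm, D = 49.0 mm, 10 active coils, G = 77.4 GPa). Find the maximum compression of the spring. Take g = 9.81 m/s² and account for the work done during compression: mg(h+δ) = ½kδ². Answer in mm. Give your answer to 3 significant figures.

k = Gd⁴/(8D³N_a) = (77.4×10³)(8.0⁴)/(8·49.0³·10) = 33.684 N/mm
W = mg = 3.6 × 9.81 = 35.316 N
½kδ² − Wδ − Wh = 0 → δ = (W + √(W² + 2kWh))/k
δ = (35.316 + √(1247.2 + 109679))/33.684 = (35.316 + 333.06)/33.684 = 10.936 mm

10.9 mm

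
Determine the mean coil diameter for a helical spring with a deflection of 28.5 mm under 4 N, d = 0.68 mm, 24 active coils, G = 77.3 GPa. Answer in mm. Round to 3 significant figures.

Required rate k = F/δ = 4/28.5 = 0.14035 N/mm
D = (Gd⁴/(8N_a·k))^(1/3) = (77.3×10³·0.68⁴/(8·24·0.14035))^(1/3)
  = (613.336)^(1/3) = 8.4964 mm

8.50 mm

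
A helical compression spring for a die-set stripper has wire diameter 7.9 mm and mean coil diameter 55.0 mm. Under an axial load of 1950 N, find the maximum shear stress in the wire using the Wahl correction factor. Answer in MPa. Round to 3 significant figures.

673 MPa

Spring index C = D/d = 55.0/7.9 = 6.9620
K_W = (4C−1)/(4C−4) + 0.615/C = 26.848/23.848 + 0.0883 = 1.2141
τ₀ = 8FD/(πd³) = 8·1950·55.0/(π·7.9³) = 858000/1548.9 = 553.93 MPa
τ_max = K·τ₀ = 1.2141 × 553.93 = 672.55 MPa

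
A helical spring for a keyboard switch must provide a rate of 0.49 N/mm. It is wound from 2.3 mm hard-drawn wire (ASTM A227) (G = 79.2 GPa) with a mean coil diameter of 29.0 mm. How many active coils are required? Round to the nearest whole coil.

N_a = Gd⁴/(8D³k) = (79.2×10³ × 2.3⁴)/(8 × 29.0³ × 0.49)
    = 2.21634e+06 / 95604.9 = 23.18 → 23 coils

23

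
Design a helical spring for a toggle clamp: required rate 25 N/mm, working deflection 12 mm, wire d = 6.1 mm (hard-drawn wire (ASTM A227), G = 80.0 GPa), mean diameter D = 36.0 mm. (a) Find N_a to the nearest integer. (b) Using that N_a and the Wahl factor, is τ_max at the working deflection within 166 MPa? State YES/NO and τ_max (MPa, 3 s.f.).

N_a = Gd⁴/(8D³k) = (80.0×10³)(6.1⁴)/(8·36.0³·25) = 11.87 → N_a = 12
Actual rate k = Gd⁴/(8D³·12) = 24.73 N/mm
Working load F = kδ = 24.73·12 = 296.76 N
C = 36.0/6.1 = 5.9016; K_W = (4C−1)/(4C−4)+0.615/C = 1.2572
τ_max = K_W·8FD/(πd³) = 1.2572·119.86 = 150.69 MPa
τ_max ≤ 166 MPa → acceptable

(a) 12 coils; (b) YES, τ_max = 151 MPa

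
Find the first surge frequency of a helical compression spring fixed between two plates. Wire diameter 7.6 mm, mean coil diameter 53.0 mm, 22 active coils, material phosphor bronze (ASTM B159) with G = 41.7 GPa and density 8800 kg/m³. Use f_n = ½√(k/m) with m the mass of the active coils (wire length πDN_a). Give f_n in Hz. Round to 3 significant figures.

30.1 Hz

k = Gd⁴/(8D³N_a) = (41.7×10³)(7.6⁴)/(8·53.0³·22) = 5.3095 N/mm = 5309.5 N/m
Wire length L = πDN_a = π·53.0·22 = 3663.1 mm
m = ρ·(πd²/4)·L = 8800 × 45.365×10⁻⁶ m² × 3.6631 m = 1.4623 kg
f_n = ½√(k/m) = 0.5·√(5309.5/1.4623) = 0.5·√(3630.8) = 30.128 Hz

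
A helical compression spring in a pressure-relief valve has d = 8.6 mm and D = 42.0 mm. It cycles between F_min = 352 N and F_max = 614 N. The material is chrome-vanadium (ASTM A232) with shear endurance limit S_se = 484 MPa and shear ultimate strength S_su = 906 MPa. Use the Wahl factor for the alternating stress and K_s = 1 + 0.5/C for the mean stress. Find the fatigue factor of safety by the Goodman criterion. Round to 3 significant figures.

C = D/d = 42.0/8.6 = 4.8837; K_W = (4C−1)/(4C−4)+0.615/C = 1.3190; K_s = 1+0.5/C = 1.1024
F_a = (F_max−F_min)/2 = 131 N; F_m = (F_max+F_min)/2 = 483 N
τ_a = K_W·8F_aD/(πd³) = 1.3190 × 22.028 = 29.055 MPa
τ_m = K_s·8F_mD/(πd³) = 1.1024 × 81.216 = 89.531 MPa
Goodman: 1/n_f = τ_a/S_se + τ_m/S_su = 29.055/484 + 89.531/906 = 0.06003 + 0.09882 = 0.15885
n_f = 1/0.15885 = 6.295

6.30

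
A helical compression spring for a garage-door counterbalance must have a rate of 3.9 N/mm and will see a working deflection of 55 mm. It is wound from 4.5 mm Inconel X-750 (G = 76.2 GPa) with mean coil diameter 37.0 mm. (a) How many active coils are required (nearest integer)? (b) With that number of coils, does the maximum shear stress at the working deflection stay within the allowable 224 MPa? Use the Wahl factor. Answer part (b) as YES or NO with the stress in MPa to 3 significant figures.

(a) 20 coils; (b) NO, τ_max = 258 MPa

N_a = Gd⁴/(8D³k) = (76.2×10³)(4.5⁴)/(8·37.0³·3.9) = 19.77 → N_a = 20
Actual rate k = Gd⁴/(8D³·20) = 3.8555 N/mm
Working load F = kδ = 3.8555·55 = 212.05 N
C = 37.0/4.5 = 8.2222; K_W = (4C−1)/(4C−4)+0.615/C = 1.1786
τ_max = K_W·8FD/(πd³) = 1.1786·219.25 = 258.42 MPa
τ_max > 224 MPa → exceeds allowable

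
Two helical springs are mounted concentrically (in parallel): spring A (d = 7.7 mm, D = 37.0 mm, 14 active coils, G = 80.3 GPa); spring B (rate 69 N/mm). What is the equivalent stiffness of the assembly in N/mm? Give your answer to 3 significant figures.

k_A = Gd⁴/(8D³N_a) = (80.3×10³)(7.7⁴)/(8·37.0³·14) = 49.757 N/mm
Parallel: k_eq = 49.757 + 69 = 118.76 N/mm

119 N/mm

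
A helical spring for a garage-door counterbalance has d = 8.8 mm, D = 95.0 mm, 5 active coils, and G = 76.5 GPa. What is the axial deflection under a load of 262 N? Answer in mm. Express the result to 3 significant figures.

19.6 mm

k = Gd⁴/(8D³N_a) = (76.5×10³)(8.8⁴)/(8·95.0³·5) = 13.377 N/mm
δ = F/k = 262 / 13.377 = 19.586 mm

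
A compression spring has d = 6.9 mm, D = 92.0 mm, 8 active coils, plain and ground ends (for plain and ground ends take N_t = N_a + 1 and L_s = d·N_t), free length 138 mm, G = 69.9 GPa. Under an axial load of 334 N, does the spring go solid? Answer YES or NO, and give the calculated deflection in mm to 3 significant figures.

YES, δ = 105 mm

k = Gd⁴/(8D³N_a) = (69.9×10³)(6.9⁴)/(8·92.0³·8) = 3.1793 N/mm
N_t = 9; L_s = 6.9·9 = 62.1 mm; δ_solid = L₀ − L_s = 138 − 62.1 = 75.9 mm
δ = F/k = 334/3.1793 = 105.05 mm
δ ≥ δ_solid → spring goes solid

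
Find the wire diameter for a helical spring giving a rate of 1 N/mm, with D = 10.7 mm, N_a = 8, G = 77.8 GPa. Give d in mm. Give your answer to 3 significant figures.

1.00 mm

d = (8D³N_a·k / G)^(1/4) = (8·10.7³·8·1 / (77.8×10³))^0.25
  = (1.0077)^0.25 = 1.0019 mm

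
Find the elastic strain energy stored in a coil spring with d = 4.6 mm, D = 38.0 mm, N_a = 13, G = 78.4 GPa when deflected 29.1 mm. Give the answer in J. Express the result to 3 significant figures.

2.60 J

k = Gd⁴/(8D³N_a) = (78.4×10³)(4.6⁴)/(8·38.0³·13) = 6.1512 N/mm
U = ½kδ² = 0.5 × 6.1512 × 29.1² = 2604.5 N·mm = 2.6045 J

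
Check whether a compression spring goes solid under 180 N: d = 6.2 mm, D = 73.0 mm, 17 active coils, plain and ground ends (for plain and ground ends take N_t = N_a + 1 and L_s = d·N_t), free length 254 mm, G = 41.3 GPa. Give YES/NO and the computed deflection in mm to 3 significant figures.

YES, δ = 156 mm

k = Gd⁴/(8D³N_a) = (41.3×10³)(6.2⁴)/(8·73.0³·17) = 1.1535 N/mm
N_t = 18; L_s = 6.2·18 = 111.6 mm; δ_solid = L₀ − L_s = 254 − 111.6 = 142.4 mm
δ = F/k = 180/1.1535 = 156.05 mm
δ ≥ δ_solid → spring goes solid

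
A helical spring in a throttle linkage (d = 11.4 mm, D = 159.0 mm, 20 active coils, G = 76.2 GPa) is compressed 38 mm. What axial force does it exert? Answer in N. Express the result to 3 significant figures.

76.0 N

k = Gd⁴/(8D³N_a) = (76.2×10³)(11.4⁴)/(8·159.0³·20) = 2.0011 N/mm
F = k·δ = 2.0011 × 38 = 76.041 N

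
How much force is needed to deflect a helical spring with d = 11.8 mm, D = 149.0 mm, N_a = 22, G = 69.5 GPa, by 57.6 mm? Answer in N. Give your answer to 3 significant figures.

133 N

k = Gd⁴/(8D³N_a) = (69.5×10³)(11.8⁴)/(8·149.0³·22) = 2.3144 N/mm
F = k·δ = 2.3144 × 57.6 = 133.31 N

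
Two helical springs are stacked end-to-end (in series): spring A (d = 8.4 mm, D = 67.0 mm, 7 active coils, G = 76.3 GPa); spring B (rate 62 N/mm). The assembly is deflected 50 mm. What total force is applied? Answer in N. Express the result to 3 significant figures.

827 N

k_A = Gd⁴/(8D³N_a) = (76.3×10³)(8.4⁴)/(8·67.0³·7) = 22.554 N/mm
Series: 1/k_eq = 1/22.554 + 1/62 = 0.060466; k_eq = 16.538 N/mm
F = k_eq·δ = 16.538·50 = 826.9 N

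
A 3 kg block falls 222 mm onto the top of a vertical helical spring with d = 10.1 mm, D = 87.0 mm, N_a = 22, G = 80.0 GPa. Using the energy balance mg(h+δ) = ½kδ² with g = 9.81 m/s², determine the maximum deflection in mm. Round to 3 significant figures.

k = Gd⁴/(8D³N_a) = (80.0×10³)(10.1⁴)/(8·87.0³·22) = 7.183 N/mm
W = mg = 3 × 9.81 = 29.43 N
½kδ² − Wδ − Wh = 0 → δ = (W + √(W² + 2kWh))/k
δ = (29.43 + √(866.12 + 93859.5))/7.183 = (29.43 + 307.78)/7.183 = 46.945 mm

46.9 mm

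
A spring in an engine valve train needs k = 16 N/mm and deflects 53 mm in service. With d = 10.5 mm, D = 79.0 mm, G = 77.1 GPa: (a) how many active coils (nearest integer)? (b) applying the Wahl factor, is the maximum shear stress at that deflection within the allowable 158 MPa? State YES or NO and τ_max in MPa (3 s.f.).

N_a = Gd⁴/(8D³k) = (77.1×10³)(10.5⁴)/(8·79.0³·16) = 14.85 → N_a = 15
Actual rate k = Gd⁴/(8D³·15) = 15.84 N/mm
Working load F = kδ = 15.84·53 = 839.51 N
C = 79.0/10.5 = 7.5238; K_W = (4C−1)/(4C−4)+0.615/C = 1.1967
τ_max = K_W·8FD/(πd³) = 1.1967·145.89 = 174.59 MPa
τ_max > 158 MPa → exceeds allowable

(a) 15 coils; (b) NO, τ_max = 175 MPa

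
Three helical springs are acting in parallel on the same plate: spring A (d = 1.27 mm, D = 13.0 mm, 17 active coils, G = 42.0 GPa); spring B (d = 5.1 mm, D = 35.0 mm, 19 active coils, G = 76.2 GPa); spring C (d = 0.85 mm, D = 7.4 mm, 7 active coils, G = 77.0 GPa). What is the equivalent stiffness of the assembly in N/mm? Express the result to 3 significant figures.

k_A = Gd⁴/(8D³N_a) = (42.0×10³)(1.27⁴)/(8·13.0³·17) = 0.36567 N/mm
k_B = Gd⁴/(8D³N_a) = (76.2×10³)(5.1⁴)/(8·35.0³·19) = 7.9102 N/mm
k_C = Gd⁴/(8D³N_a) = (77.0×10³)(0.85⁴)/(8·7.4³·7) = 1.7713 N/mm
Parallel: k_eq = 0.36567 + 7.9102 + 1.7713 = 10.047 N/mm

10.0 N/mm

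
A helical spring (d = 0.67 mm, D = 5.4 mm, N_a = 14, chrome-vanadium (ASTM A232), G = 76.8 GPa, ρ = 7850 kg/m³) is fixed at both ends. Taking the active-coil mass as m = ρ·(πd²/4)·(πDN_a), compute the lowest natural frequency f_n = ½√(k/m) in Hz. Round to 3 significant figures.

k = Gd⁴/(8D³N_a) = (76.8×10³)(0.67⁴)/(8·5.4³·14) = 0.87753 N/mm = 877.53 N/m
Wire length L = πDN_a = π·5.4·14 = 237.5 mm
m = ρ·(πd²/4)·L = 7850 × 0.35257×10⁻⁶ m² × 0.2375 m = 0.00065733 kg
f_n = ½√(k/m) = 0.5·√(877.53/0.00065733) = 0.5·√(1.335e+06) = 577.71 Hz

578 Hz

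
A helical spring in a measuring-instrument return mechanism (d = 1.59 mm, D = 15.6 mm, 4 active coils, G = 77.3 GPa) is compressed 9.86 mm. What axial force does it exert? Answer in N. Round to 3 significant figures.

40.1 N

k = Gd⁴/(8D³N_a) = (77.3×10³)(1.59⁴)/(8·15.6³·4) = 4.0667 N/mm
F = k·δ = 4.0667 × 9.86 = 40.098 N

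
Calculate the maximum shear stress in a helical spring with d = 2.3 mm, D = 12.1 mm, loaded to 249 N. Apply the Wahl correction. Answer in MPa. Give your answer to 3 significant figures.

Spring index C = D/d = 12.1/2.3 = 5.2609
K_W = (4C−1)/(4C−4) + 0.615/C = 20.043/17.043 + 0.1169 = 1.2929
τ₀ = 8FD/(πd³) = 8·249·12.1/(π·2.3³) = 24103.2/38.224 = 630.58 MPa
τ_max = K·τ₀ = 1.2929 × 630.58 = 815.29 MPa

815 MPa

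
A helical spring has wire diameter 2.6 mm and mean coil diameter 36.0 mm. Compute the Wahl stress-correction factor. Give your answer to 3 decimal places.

1.103

C = D/d = 36.0/2.6 = 13.8462
K_W = (4C−1)/(4C−4) + 0.615/C = 54.385/51.385 + 0.0444 = 1.1028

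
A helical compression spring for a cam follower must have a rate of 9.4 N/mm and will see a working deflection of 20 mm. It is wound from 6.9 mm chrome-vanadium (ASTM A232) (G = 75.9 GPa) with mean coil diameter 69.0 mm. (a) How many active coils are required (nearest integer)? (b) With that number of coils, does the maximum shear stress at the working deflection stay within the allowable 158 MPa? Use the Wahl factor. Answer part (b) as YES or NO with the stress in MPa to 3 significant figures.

N_a = Gd⁴/(8D³k) = (75.9×10³)(6.9⁴)/(8·69.0³·9.4) = 6.964 → N_a = 7
Actual rate k = Gd⁴/(8D³·7) = 9.352 N/mm
Working load F = kδ = 9.352·20 = 187.04 N
C = 69.0/6.9 = 10.0000; K_W = (4C−1)/(4C−4)+0.615/C = 1.1448
τ_max = K_W·8FD/(πd³) = 1.1448·100.04 = 114.53 MPa
τ_max ≤ 158 MPa → acceptable

(a) 7 coils; (b) YES, τ_max = 115 MPa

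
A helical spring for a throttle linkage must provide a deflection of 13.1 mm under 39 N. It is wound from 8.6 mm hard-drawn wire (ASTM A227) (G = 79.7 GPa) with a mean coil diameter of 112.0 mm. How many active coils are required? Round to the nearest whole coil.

Required rate k = F/δ = 39/13.1 = 2.9771 N/mm
N_a = Gd⁴/(8D³k) = (79.7×10³ × 8.6⁴)/(8 × 112.0³ × 2.9771)
    = 4.35966e+08 / 3.34609e+07 = 13.03 → 13 coils

13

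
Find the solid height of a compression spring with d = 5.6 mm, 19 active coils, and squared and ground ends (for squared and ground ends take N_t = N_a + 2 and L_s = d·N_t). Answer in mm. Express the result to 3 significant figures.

squared and ground ends: N_t = N_a + 2 = 19 + 2 = 21
L_s = d·N_t = 5.6 × 21 = 117.6 mm

118 mm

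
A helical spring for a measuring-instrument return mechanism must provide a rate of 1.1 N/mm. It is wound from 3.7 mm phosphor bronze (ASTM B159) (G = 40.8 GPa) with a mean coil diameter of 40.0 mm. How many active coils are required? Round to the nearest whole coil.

N_a = Gd⁴/(8D³k) = (40.8×10³ × 3.7⁴)/(8 × 40.0³ × 1.1)
    = 7.64658e+06 / 563200 = 13.58 → 14 coils

14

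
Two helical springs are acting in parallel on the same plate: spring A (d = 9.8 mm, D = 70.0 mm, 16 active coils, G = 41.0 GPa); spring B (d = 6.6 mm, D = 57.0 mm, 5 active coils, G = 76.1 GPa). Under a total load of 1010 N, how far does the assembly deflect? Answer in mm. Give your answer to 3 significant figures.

k_A = Gd⁴/(8D³N_a) = (41.0×10³)(9.8⁴)/(8·70.0³·16) = 8.6136 N/mm
k_B = Gd⁴/(8D³N_a) = (76.1×10³)(6.6⁴)/(8·57.0³·5) = 19.493 N/mm
Parallel: k_eq = 8.6136 + 19.493 = 28.106 N/mm
δ = F/k_eq = 1010/28.106 = 35.935 mm

35.9 mm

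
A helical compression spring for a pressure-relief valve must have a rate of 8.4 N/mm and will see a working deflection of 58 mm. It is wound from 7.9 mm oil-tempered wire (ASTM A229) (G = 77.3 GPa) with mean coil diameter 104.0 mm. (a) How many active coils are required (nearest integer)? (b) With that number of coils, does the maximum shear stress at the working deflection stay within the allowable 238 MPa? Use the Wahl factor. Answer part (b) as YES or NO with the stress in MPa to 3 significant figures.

(a) 4 coils; (b) NO, τ_max = 289 MPa

N_a = Gd⁴/(8D³k) = (77.3×10³)(7.9⁴)/(8·104.0³·8.4) = 3.983 → N_a = 4
Actual rate k = Gd⁴/(8D³·4) = 8.3645 N/mm
Working load F = kδ = 8.3645·58 = 485.14 N
C = 104.0/7.9 = 13.1646; K_W = (4C−1)/(4C−4)+0.615/C = 1.1084
τ_max = K_W·8FD/(πd³) = 1.1084·260.59 = 288.83 MPa
τ_max > 238 MPa → exceeds allowable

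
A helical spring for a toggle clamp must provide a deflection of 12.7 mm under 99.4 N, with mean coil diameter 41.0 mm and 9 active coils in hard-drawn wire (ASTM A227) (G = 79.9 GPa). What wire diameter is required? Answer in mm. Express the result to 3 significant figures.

Required rate k = F/δ = 99.4/12.7 = 7.8268 N/mm
d = (8D³N_a·k / G)^(1/4) = (8·41.0³·9·7.8268 / (79.9×10³))^0.25
  = (486.09)^0.25 = 4.6955 mm

4.70 mm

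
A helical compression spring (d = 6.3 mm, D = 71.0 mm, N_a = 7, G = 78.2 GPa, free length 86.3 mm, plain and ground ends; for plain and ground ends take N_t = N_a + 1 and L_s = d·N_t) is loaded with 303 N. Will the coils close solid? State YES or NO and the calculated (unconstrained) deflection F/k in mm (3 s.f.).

YES, δ = 49.3 mm

k = Gd⁴/(8D³N_a) = (78.2×10³)(6.3⁴)/(8·71.0³·7) = 6.1462 N/mm
N_t = 8; L_s = 6.3·8 = 50.4 mm; δ_solid = L₀ − L_s = 86.3 − 50.4 = 35.9 mm
δ = F/k = 303/6.1462 = 49.299 mm
δ ≥ δ_solid → spring goes solid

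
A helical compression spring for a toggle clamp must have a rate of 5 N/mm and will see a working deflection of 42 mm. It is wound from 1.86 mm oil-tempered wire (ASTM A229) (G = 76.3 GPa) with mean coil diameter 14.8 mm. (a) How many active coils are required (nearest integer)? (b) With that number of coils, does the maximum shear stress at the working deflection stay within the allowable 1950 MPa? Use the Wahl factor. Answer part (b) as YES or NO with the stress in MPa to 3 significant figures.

(a) 7 coils; (b) YES, τ_max = 1470 MPa

N_a = Gd⁴/(8D³k) = (76.3×10³)(1.86⁴)/(8·14.8³·5) = 7.043 → N_a = 7
Actual rate k = Gd⁴/(8D³·7) = 5.0304 N/mm
Working load F = kδ = 5.0304·42 = 211.28 N
C = 14.8/1.86 = 7.9570; K_W = (4C−1)/(4C−4)+0.615/C = 1.1851
τ_max = K_W·8FD/(πd³) = 1.1851·1237.4 = 1466.5 MPa
τ_max ≤ 1950 MPa → acceptable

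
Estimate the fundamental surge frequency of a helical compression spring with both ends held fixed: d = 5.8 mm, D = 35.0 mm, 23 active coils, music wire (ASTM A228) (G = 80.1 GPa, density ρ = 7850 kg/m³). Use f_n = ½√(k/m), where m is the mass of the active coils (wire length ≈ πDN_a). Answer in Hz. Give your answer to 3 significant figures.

74.0 Hz

k = Gd⁴/(8D³N_a) = (80.1×10³)(5.8⁴)/(8·35.0³·23) = 11.49 N/mm = 11490 N/m
Wire length L = πDN_a = π·35.0·23 = 2529 mm
m = ρ·(πd²/4)·L = 7850 × 26.421×10⁻⁶ m² × 2.529 m = 0.52452 kg
f_n = ½√(k/m) = 0.5·√(11490/0.52452) = 0.5·√(21906) = 74.003 Hz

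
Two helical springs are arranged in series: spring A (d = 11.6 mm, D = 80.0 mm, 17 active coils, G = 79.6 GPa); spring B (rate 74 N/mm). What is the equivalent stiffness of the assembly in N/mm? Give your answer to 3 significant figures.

16.2 N/mm

k_A = Gd⁴/(8D³N_a) = (79.6×10³)(11.6⁴)/(8·80.0³·17) = 20.698 N/mm
Series: 1/k_eq = 1/20.698 + 1/74 = 0.061826; k_eq = 16.174 N/mm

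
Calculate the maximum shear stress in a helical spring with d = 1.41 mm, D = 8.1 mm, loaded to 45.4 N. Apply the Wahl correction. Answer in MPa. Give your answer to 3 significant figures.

423 MPa

Spring index C = D/d = 8.1/1.41 = 5.7447
K_W = (4C−1)/(4C−4) + 0.615/C = 21.979/18.979 + 0.1071 = 1.2651
τ₀ = 8FD/(πd³) = 8·45.4·8.1/(π·1.41³) = 2941.92/8.8066 = 334.06 MPa
τ_max = K·τ₀ = 1.2651 × 334.06 = 422.63 MPa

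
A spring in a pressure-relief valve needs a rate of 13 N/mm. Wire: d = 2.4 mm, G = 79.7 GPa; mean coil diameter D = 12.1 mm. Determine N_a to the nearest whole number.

14

N_a = Gd⁴/(8D³k) = (79.7×10³ × 2.4⁴)/(8 × 12.1³ × 13)
    = 2.64425e+06 / 184242 = 14.35 → 14 coils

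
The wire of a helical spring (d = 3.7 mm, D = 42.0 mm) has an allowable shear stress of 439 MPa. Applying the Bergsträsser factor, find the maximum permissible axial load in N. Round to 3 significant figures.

186 N

C = D/d = 42.0/3.7 = 11.3514
K_B = (4C+2)/(4C−3) = 47.405/42.405 = 1.1179
τ_max = K·8FD/(πd³) → F_max = τ_allow·πd³/(8DK)
F_max = 439·π·3.7³/(8·42.0·1.1179) = 69859/375.62 = 185.98 N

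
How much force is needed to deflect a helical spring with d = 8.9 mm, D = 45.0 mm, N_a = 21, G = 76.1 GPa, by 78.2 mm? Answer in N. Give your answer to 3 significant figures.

k = Gd⁴/(8D³N_a) = (76.1×10³)(8.9⁴)/(8·45.0³·21) = 31.189 N/mm
F = k·δ = 31.189 × 78.2 = 2439 N

2440 N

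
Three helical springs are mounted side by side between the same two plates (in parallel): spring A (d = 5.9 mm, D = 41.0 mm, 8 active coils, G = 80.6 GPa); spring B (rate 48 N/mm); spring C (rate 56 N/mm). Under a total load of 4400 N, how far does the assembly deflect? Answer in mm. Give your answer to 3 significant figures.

k_A = Gd⁴/(8D³N_a) = (80.6×10³)(5.9⁴)/(8·41.0³·8) = 22.142 N/mm
Parallel: k_eq = 22.142 + 48 + 56 = 126.14 N/mm
δ = F/k_eq = 4400/126.14 = 34.881 mm

34.9 mm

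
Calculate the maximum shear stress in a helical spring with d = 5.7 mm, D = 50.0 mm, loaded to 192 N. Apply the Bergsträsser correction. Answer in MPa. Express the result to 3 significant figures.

Spring index C = D/d = 50.0/5.7 = 8.7719
K_B = (4C+2)/(4C−3) = 37.088/32.088 = 1.1558
τ₀ = 8FD/(πd³) = 8·192·50.0/(π·5.7³) = 76800/581.8 = 132 MPa
τ_max = K·τ₀ = 1.1558 × 132 = 152.57 MPa

153 MPa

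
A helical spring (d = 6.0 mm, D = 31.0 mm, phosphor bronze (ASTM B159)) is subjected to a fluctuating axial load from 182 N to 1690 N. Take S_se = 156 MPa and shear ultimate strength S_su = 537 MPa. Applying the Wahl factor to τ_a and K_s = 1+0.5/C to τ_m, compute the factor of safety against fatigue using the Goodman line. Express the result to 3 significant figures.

C = D/d = 31.0/6.0 = 5.1667; K_W = (4C−1)/(4C−4)+0.615/C = 1.2990; K_s = 1+0.5/C = 1.0968
F_a = (F_max−F_min)/2 = 754 N; F_m = (F_max+F_min)/2 = 936 N
τ_a = K_W·8F_aD/(πd³) = 1.2990 × 275.56 = 357.96 MPa
τ_m = K_s·8F_mD/(πd³) = 1.0968 × 342.08 = 375.18 MPa
Goodman: 1/n_f = τ_a/S_se + τ_m/S_su = 357.96/156 + 375.18/537 = 2.29464 + 0.69866 = 2.9933
n_f = 1/2.9933 = 0.3341

0.334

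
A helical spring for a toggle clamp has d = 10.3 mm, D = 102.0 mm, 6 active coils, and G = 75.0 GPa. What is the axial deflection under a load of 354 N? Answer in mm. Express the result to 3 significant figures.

k = Gd⁴/(8D³N_a) = (75.0×10³)(10.3⁴)/(8·102.0³·6) = 16.572 N/mm
δ = F/k = 354 / 16.572 = 21.362 mm

21.4 mm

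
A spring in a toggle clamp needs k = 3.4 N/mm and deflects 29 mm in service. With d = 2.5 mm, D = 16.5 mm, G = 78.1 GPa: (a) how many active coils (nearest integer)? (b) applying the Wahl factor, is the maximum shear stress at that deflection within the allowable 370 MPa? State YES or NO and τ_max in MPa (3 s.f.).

(a) 25 coils; (b) YES, τ_max = 325 MPa

N_a = Gd⁴/(8D³k) = (78.1×10³)(2.5⁴)/(8·16.5³·3.4) = 24.97 → N_a = 25
Actual rate k = Gd⁴/(8D³·25) = 3.3957 N/mm
Working load F = kδ = 3.3957·29 = 98.475 N
C = 16.5/2.5 = 6.6000; K_W = (4C−1)/(4C−4)+0.615/C = 1.2271
τ_max = K_W·8FD/(πd³) = 1.2271·264.81 = 324.95 MPa
τ_max ≤ 370 MPa → acceptable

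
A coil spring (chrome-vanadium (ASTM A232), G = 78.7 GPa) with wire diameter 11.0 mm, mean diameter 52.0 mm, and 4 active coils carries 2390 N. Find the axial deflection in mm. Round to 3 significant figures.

k = Gd⁴/(8D³N_a) = (78.7×10³)(11.0⁴)/(8·52.0³·4) = 256.09 N/mm
δ = F/k = 2390 / 256.09 = 9.3328 mm

9.33 mm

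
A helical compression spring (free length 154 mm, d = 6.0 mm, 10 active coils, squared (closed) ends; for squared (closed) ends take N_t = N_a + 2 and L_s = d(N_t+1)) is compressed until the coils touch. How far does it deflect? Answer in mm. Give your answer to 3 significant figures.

N_t = 12; L_s = 6.0·13 = 78 mm
δ_solid = L₀ − L_s = 154 − 78 = 76 mm

76.0 mm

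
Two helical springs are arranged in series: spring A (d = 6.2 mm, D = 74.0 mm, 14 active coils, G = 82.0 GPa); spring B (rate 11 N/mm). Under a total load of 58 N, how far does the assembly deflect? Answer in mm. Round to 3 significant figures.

k_A = Gd⁴/(8D³N_a) = (82.0×10³)(6.2⁴)/(8·74.0³·14) = 2.6697 N/mm
Series: 1/k_eq = 1/2.6697 + 1/11 = 0.46548; k_eq = 2.1483 N/mm
δ = F/k_eq = 58/2.1483 = 26.998 mm

27.0 mm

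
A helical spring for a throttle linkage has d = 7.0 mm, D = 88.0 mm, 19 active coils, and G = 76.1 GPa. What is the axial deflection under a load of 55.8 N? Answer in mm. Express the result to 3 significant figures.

k = Gd⁴/(8D³N_a) = (76.1×10³)(7.0⁴)/(8·88.0³·19) = 1.7639 N/mm
δ = F/k = 55.8 / 1.7639 = 31.634 mm

31.6 mm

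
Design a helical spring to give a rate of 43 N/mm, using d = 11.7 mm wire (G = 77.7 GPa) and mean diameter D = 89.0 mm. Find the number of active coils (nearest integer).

N_a = Gd⁴/(8D³k) = (77.7×10³ × 11.7⁴)/(8 × 89.0³ × 43)
    = 1.45601e+09 / 2.42509e+08 = 6.004 → 6 coils

6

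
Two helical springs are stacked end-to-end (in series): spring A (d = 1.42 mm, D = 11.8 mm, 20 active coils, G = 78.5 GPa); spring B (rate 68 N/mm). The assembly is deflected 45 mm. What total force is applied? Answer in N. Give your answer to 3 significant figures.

53.7 N

k_A = Gd⁴/(8D³N_a) = (78.5×10³)(1.42⁴)/(8·11.8³·20) = 1.2141 N/mm
Series: 1/k_eq = 1/1.2141 + 1/68 = 0.83836; k_eq = 1.1928 N/mm
F = k_eq·δ = 1.1928·45 = 53.676 N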